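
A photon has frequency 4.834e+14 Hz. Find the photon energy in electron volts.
1.9992 eV

Using E = hf:

E = hf = (6.626×10⁻³⁴ J·s)(4.834e+14 Hz)
E = 1.9992 eV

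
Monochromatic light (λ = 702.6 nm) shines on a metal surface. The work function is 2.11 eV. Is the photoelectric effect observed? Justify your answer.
No

For photoemission, the photon energy must exceed the work function.

Photon energy: E = hc/λ = 1.7646 eV
Work function: φ = 2.11 eV

Since E_photon (1.7646 eV) < φ (2.11 eV), photoemission will NOT occur.
The threshold wavelength is λ₀ = hc/φ = 587.6 nm.
Since 702.6 nm > 587.6 nm, the photons lack sufficient energy.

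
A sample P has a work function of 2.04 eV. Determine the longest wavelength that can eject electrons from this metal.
607.77 nm

The threshold wavelength is when the photon energy equals the work function:
hc/λ₀ = φ

Solving for λ₀:
λ₀ = hc/φ = (6.626×10⁻³⁴ J·s)(3×10⁸ m/s) / (2.04 eV × 1.602×10⁻¹⁹ J/eV)
λ₀ = 607.77 nm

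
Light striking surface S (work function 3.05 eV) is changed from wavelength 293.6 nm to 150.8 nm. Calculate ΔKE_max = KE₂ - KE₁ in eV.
3.9989 eV

Using Einstein's equation: KE_max = hc/λ - φ

For λ₁ = 293.6 nm:
KE₁ = hc/λ₁ - φ = 4.2229 - 3.05 = 1.1729 eV

For λ₂ = 150.8 nm:
KE₂ = hc/λ₂ - φ = 8.2218 - 3.05 = 5.1718 eV

Change in KE:
ΔKE = KE₂ - KE₁ = 5.1718 - 1.1729 = 3.9989 eV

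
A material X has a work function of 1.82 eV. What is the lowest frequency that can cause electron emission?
4.4007e+14 Hz

The threshold frequency is when the photon energy equals the work function:
hf₀ = φ

Solving for f₀:
f₀ = φ/h = (1.82 eV × 1.602×10⁻¹⁹ J/eV) / (6.626×10⁻³⁴ J·s)
f₀ = 4.4007e+14 Hz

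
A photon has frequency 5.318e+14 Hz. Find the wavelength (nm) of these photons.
563.73 nm

Using the wave equation: c = fλ

Solving for wavelength:
λ = c/f = (3×10⁸ m/s) / (5.318e+14 Hz)
λ = 563.73 nm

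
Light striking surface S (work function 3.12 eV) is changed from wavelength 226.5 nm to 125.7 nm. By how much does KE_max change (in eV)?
4.3896 eV

Using Einstein's equation: KE_max = hc/λ - φ

For λ₁ = 226.5 nm:
KE₁ = hc/λ₁ - φ = 5.4739 - 3.12 = 2.3539 eV

For λ₂ = 125.7 nm:
KE₂ = hc/λ₂ - φ = 9.8635 - 3.12 = 6.7435 eV

Change in KE:
ΔKE = KE₂ - KE₁ = 6.7435 - 2.3539 = 4.3896 eV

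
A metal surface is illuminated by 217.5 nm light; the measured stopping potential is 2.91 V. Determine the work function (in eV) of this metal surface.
2.79 eV

The stopping potential gives the maximum kinetic energy: KE_max = eV_s = 2.91 eV

From Einstein's photoelectric equation: KE_max = hc/λ - φ
Rearranging: φ = hc/λ - KE_max

Calculate photon energy:
E_photon = hc/λ = (6.626×10⁻³⁴ J·s)(3×10⁸ m/s) / (217.5×10⁻⁹ m) = 5.7004 eV

Therefore:
φ = 5.7004 - 2.91 = 2.79 eV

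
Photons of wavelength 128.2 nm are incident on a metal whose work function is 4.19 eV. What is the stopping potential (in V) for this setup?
5.4812 V

The stopping potential V_s satisfies: eV_s = KE_max

First, find KE_max using Einstein's equation:
E_photon = hc/λ = 9.6712 eV
KE_max = E_photon - φ = 9.6712 - 4.19 = 5.4812 eV

Since eV_s = KE_max:
V_s = KE_max/e = 5.4812 V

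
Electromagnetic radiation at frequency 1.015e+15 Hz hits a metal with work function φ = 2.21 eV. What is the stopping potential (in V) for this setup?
1.9877 V

The stopping potential V_s satisfies: eV_s = KE_max

First, find KE_max using Einstein's equation:
E_photon = hf = (6.626×10⁻³⁴ J·s)(1.015e+15 Hz) = 4.1977 eV
KE_max = E_photon - φ = 4.1977 - 2.21 = 1.9877 eV

Since eV_s = KE_max:
V_s = KE_max/e = 1.9877 V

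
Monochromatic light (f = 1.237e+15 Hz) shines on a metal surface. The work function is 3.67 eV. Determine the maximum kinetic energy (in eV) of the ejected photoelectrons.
1.4458 eV

Using Einstein's photoelectric equation: KE_max = hf - φ

First, calculate the photon energy:
E_photon = hf = (6.626×10⁻³⁴ J·s)(1.237e+15 Hz)
E_photon = 5.1158 eV

Then, the maximum kinetic energy:
KE_max = E_photon - φ = 5.1158 eV - 3.67 eV = 1.4458 eV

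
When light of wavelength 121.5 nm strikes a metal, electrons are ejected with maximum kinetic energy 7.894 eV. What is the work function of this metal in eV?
2.31 eV

From Einstein's photoelectric equation: KE_max = hf - φ = hc/λ - φ

Rearranging for φ:
φ = hc/λ - KE_max

Calculate photon energy:
E_photon = hc/λ = 10.2045 eV

Therefore:
φ = 10.2045 - 7.894 = 2.31 eV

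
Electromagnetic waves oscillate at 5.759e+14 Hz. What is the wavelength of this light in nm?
520.56 nm

Using the wave equation: c = fλ

Solving for wavelength:
λ = c/f = (3×10⁸ m/s) / (5.759e+14 Hz)
λ = 520.56 nm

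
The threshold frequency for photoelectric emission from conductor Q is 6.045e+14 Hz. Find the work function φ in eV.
2.50 eV

At the threshold frequency, photon energy equals work function:
φ = hf₀

Calculating:
φ = (6.626×10⁻³⁴ J·s)(6.045e+14 Hz)
φ = 2.50 eV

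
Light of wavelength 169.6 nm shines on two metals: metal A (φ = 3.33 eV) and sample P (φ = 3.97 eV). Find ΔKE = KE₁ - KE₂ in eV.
0.6400 eV

Using KE_max = hc/λ - φ for each metal:

Photon energy: E = hc/λ = 7.3104 eV

For metal A (φ₁ = 3.33 eV):
KE₁ = E - φ₁ = 7.3104 - 3.33 = 3.9804 eV

For sample P (φ₂ = 3.97 eV):
KE₂ = E - φ₂ = 7.3104 - 3.97 = 3.3404 eV

Difference:
ΔKE = KE₁ - KE₂ = 3.9804 - 3.3404 = 0.6400 eV

Note: The difference equals the difference in work functions: 3.97 - 3.33 = 0.64 eV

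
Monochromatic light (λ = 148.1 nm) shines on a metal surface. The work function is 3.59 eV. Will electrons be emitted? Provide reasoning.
Yes

For photoemission, the photon energy must exceed the work function.

Photon energy: E = hc/λ = 8.3717 eV
Work function: φ = 3.59 eV

Since E_photon (8.3717 eV) > φ (3.59 eV), photoemission WILL occur.
The threshold wavelength is λ₀ = hc/φ = 345.4 nm.
Since 148.1 nm < 345.4 nm, the light has sufficient energy.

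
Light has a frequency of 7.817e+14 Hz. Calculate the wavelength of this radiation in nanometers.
383.51 nm

Using the wave equation: c = fλ

Solving for wavelength:
λ = c/f = (3×10⁸ m/s) / (7.817e+14 Hz)
λ = 383.51 nm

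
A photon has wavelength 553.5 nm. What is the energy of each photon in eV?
2.2400 eV

Using E = hf = hc/λ:

E = hc/λ = (6.626×10⁻³⁴ J·s)(3×10⁸ m/s) / (553.5×10⁻⁹ m)
E = 2.2400 eV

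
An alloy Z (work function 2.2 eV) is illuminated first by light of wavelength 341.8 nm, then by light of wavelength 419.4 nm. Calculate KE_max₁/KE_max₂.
1.8875

Using Einstein's equation: KE_max = hc/λ - φ

For λ₁ = 341.8 nm:
E₁ = hc/λ₁ = 3.6274 eV
KE₁ = E₁ - φ = 3.6274 - 2.2 = 1.4274 eV

For λ₂ = 419.4 nm:
E₂ = hc/λ₂ = 2.9562 eV
KE₂ = E₂ - φ = 2.9562 - 2.2 = 0.7562 eV

Ratio: KE₁/KE₂ = 1.4274/0.7562 = 1.8875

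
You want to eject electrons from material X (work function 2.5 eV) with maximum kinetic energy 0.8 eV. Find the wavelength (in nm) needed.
375.71 nm

From Einstein's equation: KE_max = hc/λ - φ

Rearranging for λ:
hc/λ = KE_max + φ
λ = hc/(KE_max + φ)

Required photon energy:
E_photon = KE_max + φ = 0.8 + 2.5 = 3.30 eV

Required wavelength:
λ = hc/E_photon = (6.626×10⁻³⁴)(3×10⁸) / (3.30 × 1.602×10⁻¹⁹)
λ = 375.71 nm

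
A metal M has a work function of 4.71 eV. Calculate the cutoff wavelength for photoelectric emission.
263.24 nm

The threshold wavelength is when the photon energy equals the work function:
hc/λ₀ = φ

Solving for λ₀:
λ₀ = hc/φ = (6.626×10⁻³⁴ J·s)(3×10⁸ m/s) / (4.71 eV × 1.602×10⁻¹⁹ J/eV)
λ₀ = 263.24 nm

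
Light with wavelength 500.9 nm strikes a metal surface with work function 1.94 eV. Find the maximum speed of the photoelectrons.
4.3391e+05 m/s

First, find the maximum kinetic energy:
E_photon = hc/λ = 2.4752 eV
KE_max = E_photon - φ = 2.4752 - 1.94 = 0.5352 eV

Convert to Joules: KE_max = 0.5352 × 1.602×10⁻¹⁹ J = 8.5753e-20 J

Then use KE = ½mv² to find velocity:
v = √(2·KE/m) = √(2 × 8.5753e-20 J / 9.109e-31 kg)
v = 4.3391e+05 m/s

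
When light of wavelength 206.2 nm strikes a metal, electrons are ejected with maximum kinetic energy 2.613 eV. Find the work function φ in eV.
3.40 eV

From Einstein's photoelectric equation: KE_max = hf - φ = hc/λ - φ

Rearranging for φ:
φ = hc/λ - KE_max

Calculate photon energy:
E_photon = hc/λ = 6.0128 eV

Therefore:
φ = 6.0128 - 2.613 = 3.40 eV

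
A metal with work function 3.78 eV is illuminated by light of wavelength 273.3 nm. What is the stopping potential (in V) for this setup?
0.7566 V

The stopping potential V_s satisfies: eV_s = KE_max

First, find KE_max using Einstein's equation:
E_photon = hc/λ = 4.5366 eV
KE_max = E_photon - φ = 4.5366 - 3.78 = 0.7566 eV

Since eV_s = KE_max:
V_s = KE_max/e = 0.7566 V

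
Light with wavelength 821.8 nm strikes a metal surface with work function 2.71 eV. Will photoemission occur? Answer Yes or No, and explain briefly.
No

For photoemission, the photon energy must exceed the work function.

Photon energy: E = hc/λ = 1.5087 eV
Work function: φ = 2.71 eV

Since E_photon (1.5087 eV) < φ (2.71 eV), photoemission will NOT occur.
The threshold wavelength is λ₀ = hc/φ = 457.5 nm.
Since 821.8 nm > 457.5 nm, the photons lack sufficient energy.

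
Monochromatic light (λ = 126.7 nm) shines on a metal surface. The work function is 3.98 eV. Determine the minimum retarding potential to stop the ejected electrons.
5.8057 V

The stopping potential V_s satisfies: eV_s = KE_max

First, find KE_max using Einstein's equation:
E_photon = hc/λ = 9.7857 eV
KE_max = E_photon - φ = 9.7857 - 3.98 = 5.8057 eV

Since eV_s = KE_max:
V_s = KE_max/e = 5.8057 V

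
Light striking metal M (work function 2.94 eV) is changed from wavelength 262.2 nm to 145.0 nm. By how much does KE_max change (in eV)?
3.8220 eV

Using Einstein's equation: KE_max = hc/λ - φ

For λ₁ = 262.2 nm:
KE₁ = hc/λ₁ - φ = 4.7286 - 2.94 = 1.7886 eV

For λ₂ = 145.0 nm:
KE₂ = hc/λ₂ - φ = 8.5506 - 2.94 = 5.6106 eV

Change in KE:
ΔKE = KE₂ - KE₁ = 5.6106 - 1.7886 = 3.8220 eV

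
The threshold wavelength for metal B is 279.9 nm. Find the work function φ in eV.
4.43 eV

At the threshold wavelength, photon energy equals work function:
φ = hc/λ₀

Calculating:
φ = (6.626×10⁻³⁴ J·s)(3×10⁸ m/s) / (279.9×10⁻⁹ m)
φ = 4.43 eV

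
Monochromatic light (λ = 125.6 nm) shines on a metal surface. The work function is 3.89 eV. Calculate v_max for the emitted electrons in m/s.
1.4505e+06 m/s

First, find the maximum kinetic energy:
E_photon = hc/λ = 9.8714 eV
KE_max = E_photon - φ = 9.8714 - 3.89 = 5.9814 eV

Convert to Joules: KE_max = 5.9814 × 1.602×10⁻¹⁹ J = 9.5832e-19 J

Then use KE = ½mv² to find velocity:
v = √(2·KE/m) = √(2 × 9.5832e-19 J / 9.109e-31 kg)
v = 1.4505e+06 m/s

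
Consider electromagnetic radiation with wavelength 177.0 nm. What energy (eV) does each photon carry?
7.0048 eV

Using E = hf = hc/λ:

E = hc/λ = (6.626×10⁻³⁴ J·s)(3×10⁸ m/s) / (177.0×10⁻⁹ m)
E = 7.0048 eV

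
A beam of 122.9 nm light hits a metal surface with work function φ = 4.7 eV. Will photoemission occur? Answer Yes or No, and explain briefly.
Yes

For photoemission, the photon energy must exceed the work function.

Photon energy: E = hc/λ = 10.0882 eV
Work function: φ = 4.7 eV

Since E_photon (10.0882 eV) > φ (4.7 eV), photoemission WILL occur.
The threshold wavelength is λ₀ = hc/φ = 263.8 nm.
Since 122.9 nm < 263.8 nm, the light has sufficient energy.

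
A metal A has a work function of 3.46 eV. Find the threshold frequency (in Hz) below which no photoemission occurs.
8.3662e+14 Hz

The threshold frequency is when the photon energy equals the work function:
hf₀ = φ

Solving for f₀:
f₀ = φ/h = (3.46 eV × 1.602×10⁻¹⁹ J/eV) / (6.626×10⁻³⁴ J·s)
f₀ = 8.3662e+14 Hz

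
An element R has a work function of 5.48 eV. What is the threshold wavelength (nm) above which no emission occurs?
226.25 nm

The threshold wavelength is when the photon energy equals the work function:
hc/λ₀ = φ

Solving for λ₀:
λ₀ = hc/φ = (6.626×10⁻³⁴ J·s)(3×10⁸ m/s) / (5.48 eV × 1.602×10⁻¹⁹ J/eV)
λ₀ = 226.25 nm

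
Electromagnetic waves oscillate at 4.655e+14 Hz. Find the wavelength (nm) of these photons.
644.02 nm

Using the wave equation: c = fλ

Solving for wavelength:
λ = c/f = (3×10⁸ m/s) / (4.655e+14 Hz)
λ = 644.02 nm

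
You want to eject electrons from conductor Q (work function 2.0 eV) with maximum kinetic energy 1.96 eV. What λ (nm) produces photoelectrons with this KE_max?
313.09 nm

From Einstein's equation: KE_max = hc/λ - φ

Rearranging for λ:
hc/λ = KE_max + φ
λ = hc/(KE_max + φ)

Required photon energy:
E_photon = KE_max + φ = 1.96 + 2.0 = 3.96 eV

Required wavelength:
λ = hc/E_photon = (6.626×10⁻³⁴)(3×10⁸) / (3.96 × 1.602×10⁻¹⁹)
λ = 313.09 nm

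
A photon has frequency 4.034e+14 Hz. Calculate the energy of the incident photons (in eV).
1.6683 eV

Using E = hf:

E = hf = (6.626×10⁻³⁴ J·s)(4.034e+14 Hz)
E = 1.6683 eV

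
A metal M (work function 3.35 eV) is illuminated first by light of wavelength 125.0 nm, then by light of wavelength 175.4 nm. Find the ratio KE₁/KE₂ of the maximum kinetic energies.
1.7664

Using Einstein's equation: KE_max = hc/λ - φ

For λ₁ = 125.0 nm:
E₁ = hc/λ₁ = 9.9187 eV
KE₁ = E₁ - φ = 9.9187 - 3.35 = 6.5687 eV

For λ₂ = 175.4 nm:
E₂ = hc/λ₂ = 7.0687 eV
KE₂ = E₂ - φ = 7.0687 - 3.35 = 3.7187 eV

Ratio: KE₁/KE₂ = 6.5687/3.7187 = 1.7664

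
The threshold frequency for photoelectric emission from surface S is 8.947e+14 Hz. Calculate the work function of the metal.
3.70 eV

At the threshold frequency, photon energy equals work function:
φ = hf₀

Calculating:
φ = (6.626×10⁻³⁴ J·s)(8.947e+14 Hz)
φ = 3.70 eV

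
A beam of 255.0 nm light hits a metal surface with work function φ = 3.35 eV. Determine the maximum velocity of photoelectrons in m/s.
7.2932e+05 m/s

First, find the maximum kinetic energy:
E_photon = hc/λ = 4.8621 eV
KE_max = E_photon - φ = 4.8621 - 3.35 = 1.5121 eV

Convert to Joules: KE_max = 1.5121 × 1.602×10⁻¹⁹ J = 2.4227e-19 J

Then use KE = ½mv² to find velocity:
v = √(2·KE/m) = √(2 × 2.4227e-19 J / 9.109e-31 kg)
v = 7.2932e+05 m/s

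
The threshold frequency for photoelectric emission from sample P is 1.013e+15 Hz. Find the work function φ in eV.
4.19 eV

At the threshold frequency, photon energy equals work function:
φ = hf₀

Calculating:
φ = (6.626×10⁻³⁴ J·s)(1.013e+15 Hz)
φ = 4.19 eV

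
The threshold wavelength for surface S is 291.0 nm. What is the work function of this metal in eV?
4.26 eV

At the threshold wavelength, photon energy equals work function:
φ = hc/λ₀

Calculating:
φ = (6.626×10⁻³⁴ J·s)(3×10⁸ m/s) / (291.0×10⁻⁹ m)
φ = 4.26 eV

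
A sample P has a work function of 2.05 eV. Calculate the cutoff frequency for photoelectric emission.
4.9569e+14 Hz

The threshold frequency is when the photon energy equals the work function:
hf₀ = φ

Solving for f₀:
f₀ = φ/h = (2.05 eV × 1.602×10⁻¹⁹ J/eV) / (6.626×10⁻³⁴ J·s)
f₀ = 4.9569e+14 Hz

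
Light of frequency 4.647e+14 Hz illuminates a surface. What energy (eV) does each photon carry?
1.9218 eV

Using E = hf:

E = hf = (6.626×10⁻³⁴ J·s)(4.647e+14 Hz)
E = 1.9218 eV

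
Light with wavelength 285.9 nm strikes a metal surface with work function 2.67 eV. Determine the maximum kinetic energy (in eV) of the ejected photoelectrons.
1.6666 eV

Using Einstein's photoelectric equation: KE_max = hf - φ = hc/λ - φ

First, calculate the photon energy:
E_photon = hc/λ = (6.626×10⁻³⁴ J·s)(3×10⁸ m/s) / (285.9×10⁻⁹ m)
E_photon = 4.3366 eV

Then, the maximum kinetic energy:
KE_max = E_photon - φ = 4.3366 eV - 2.67 eV = 1.6666 eV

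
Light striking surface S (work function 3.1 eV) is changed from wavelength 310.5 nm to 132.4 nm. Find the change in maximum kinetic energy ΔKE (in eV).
5.3713 eV

Using Einstein's equation: KE_max = hc/λ - φ

For λ₁ = 310.5 nm:
KE₁ = hc/λ₁ - φ = 3.9930 - 3.1 = 0.8930 eV

For λ₂ = 132.4 nm:
KE₂ = hc/λ₂ - φ = 9.3644 - 3.1 = 6.2644 eV

Change in KE:
ΔKE = KE₂ - KE₁ = 6.2644 - 0.8930 = 5.3713 eV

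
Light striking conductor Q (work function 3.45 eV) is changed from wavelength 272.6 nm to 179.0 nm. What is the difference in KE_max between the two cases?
2.3783 eV

Using Einstein's equation: KE_max = hc/λ - φ

For λ₁ = 272.6 nm:
KE₁ = hc/λ₁ - φ = 4.5482 - 3.45 = 1.0982 eV

For λ₂ = 179.0 nm:
KE₂ = hc/λ₂ - φ = 6.9265 - 3.45 = 3.4765 eV

Change in KE:
ΔKE = KE₂ - KE₁ = 3.4765 - 1.0982 = 2.3783 eV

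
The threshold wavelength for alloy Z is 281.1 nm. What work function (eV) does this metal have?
4.41 eV

At the threshold wavelength, photon energy equals work function:
φ = hc/λ₀

Calculating:
φ = (6.626×10⁻³⁴ J·s)(3×10⁸ m/s) / (281.1×10⁻⁹ m)
φ = 4.41 eV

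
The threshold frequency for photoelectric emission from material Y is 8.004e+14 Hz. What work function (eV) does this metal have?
3.31 eV

At the threshold frequency, photon energy equals work function:
φ = hf₀

Calculating:
φ = (6.626×10⁻³⁴ J·s)(8.004e+14 Hz)
φ = 3.31 eV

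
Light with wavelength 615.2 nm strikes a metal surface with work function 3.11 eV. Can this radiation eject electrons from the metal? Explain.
No

For photoemission, the photon energy must exceed the work function.

Photon energy: E = hc/λ = 2.0153 eV
Work function: φ = 3.11 eV

Since E_photon (2.0153 eV) < φ (3.11 eV), photoemission will NOT occur.
The threshold wavelength is λ₀ = hc/φ = 398.7 nm.
Since 615.2 nm > 398.7 nm, the photons lack sufficient energy.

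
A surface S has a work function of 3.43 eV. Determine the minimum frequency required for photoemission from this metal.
8.2937e+14 Hz

The threshold frequency is when the photon energy equals the work function:
hf₀ = φ

Solving for f₀:
f₀ = φ/h = (3.43 eV × 1.602×10⁻¹⁹ J/eV) / (6.626×10⁻³⁴ J·s)
f₀ = 8.2937e+14 Hz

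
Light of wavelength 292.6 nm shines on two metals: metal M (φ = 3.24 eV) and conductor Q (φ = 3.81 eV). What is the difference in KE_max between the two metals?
0.5700 eV

Using KE_max = hc/λ - φ for each metal:

Photon energy: E = hc/λ = 4.2373 eV

For metal M (φ₁ = 3.24 eV):
KE₁ = E - φ₁ = 4.2373 - 3.24 = 0.9973 eV

For conductor Q (φ₂ = 3.81 eV):
KE₂ = E - φ₂ = 4.2373 - 3.81 = 0.4273 eV

Difference:
ΔKE = KE₁ - KE₂ = 0.9973 - 0.4273 = 0.5700 eV

Note: The difference equals the difference in work functions: 3.81 - 3.24 = 0.57 eV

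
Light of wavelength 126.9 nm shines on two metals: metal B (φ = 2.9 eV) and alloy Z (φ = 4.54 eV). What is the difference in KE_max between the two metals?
1.6400 eV

Using KE_max = hc/λ - φ for each metal:

Photon energy: E = hc/λ = 9.7702 eV

For metal B (φ₁ = 2.9 eV):
KE₁ = E - φ₁ = 9.7702 - 2.9 = 6.8702 eV

For alloy Z (φ₂ = 4.54 eV):
KE₂ = E - φ₂ = 9.7702 - 4.54 = 5.2302 eV

Difference:
ΔKE = KE₁ - KE₂ = 6.8702 - 5.2302 = 1.6400 eV

Note: The difference equals the difference in work functions: 4.54 - 2.9 = 1.64 eV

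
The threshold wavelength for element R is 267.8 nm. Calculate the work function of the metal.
4.63 eV

At the threshold wavelength, photon energy equals work function:
φ = hc/λ₀

Calculating:
φ = (6.626×10⁻³⁴ J·s)(3×10⁸ m/s) / (267.8×10⁻⁹ m)
φ = 4.63 eV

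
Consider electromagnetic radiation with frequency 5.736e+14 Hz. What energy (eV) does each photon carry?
2.3722 eV

Using E = hf:

E = hf = (6.626×10⁻³⁴ J·s)(5.736e+14 Hz)
E = 2.3722 eV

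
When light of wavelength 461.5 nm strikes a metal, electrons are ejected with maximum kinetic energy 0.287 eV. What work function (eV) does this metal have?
2.40 eV

From Einstein's photoelectric equation: KE_max = hf - φ = hc/λ - φ

Rearranging for φ:
φ = hc/λ - KE_max

Calculate photon energy:
E_photon = hc/λ = 2.6865 eV

Therefore:
φ = 2.6865 - 0.287 = 2.40 eV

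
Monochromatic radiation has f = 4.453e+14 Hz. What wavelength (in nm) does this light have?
673.24 nm

Using the wave equation: c = fλ

Solving for wavelength:
λ = c/f = (3×10⁸ m/s) / (4.453e+14 Hz)
λ = 673.24 nm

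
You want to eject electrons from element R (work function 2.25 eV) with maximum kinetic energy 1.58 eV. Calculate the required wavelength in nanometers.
323.72 nm

From Einstein's equation: KE_max = hc/λ - φ

Rearranging for λ:
hc/λ = KE_max + φ
λ = hc/(KE_max + φ)

Required photon energy:
E_photon = KE_max + φ = 1.58 + 2.25 = 3.83 eV

Required wavelength:
λ = hc/E_photon = (6.626×10⁻³⁴)(3×10⁸) / (3.83 × 1.602×10⁻¹⁹)
λ = 323.72 nm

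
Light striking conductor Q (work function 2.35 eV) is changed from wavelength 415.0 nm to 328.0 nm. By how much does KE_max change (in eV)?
0.7924 eV

Using Einstein's equation: KE_max = hc/λ - φ

For λ₁ = 415.0 nm:
KE₁ = hc/λ₁ - φ = 2.9876 - 2.35 = 0.6376 eV

For λ₂ = 328.0 nm:
KE₂ = hc/λ₂ - φ = 3.7800 - 2.35 = 1.4300 eV

Change in KE:
ΔKE = KE₂ - KE₁ = 1.4300 - 0.6376 = 0.7924 eV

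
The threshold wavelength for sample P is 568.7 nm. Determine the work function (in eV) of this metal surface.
2.18 eV

At the threshold wavelength, photon energy equals work function:
φ = hc/λ₀

Calculating:
φ = (6.626×10⁻³⁴ J·s)(3×10⁸ m/s) / (568.7×10⁻⁹ m)
φ = 2.18 eV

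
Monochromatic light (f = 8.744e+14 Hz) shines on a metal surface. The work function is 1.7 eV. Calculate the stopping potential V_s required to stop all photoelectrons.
1.9162 V

The stopping potential V_s satisfies: eV_s = KE_max

First, find KE_max using Einstein's equation:
E_photon = hf = (6.626×10⁻³⁴ J·s)(8.744e+14 Hz) = 3.6162 eV
KE_max = E_photon - φ = 3.6162 - 1.7 = 1.9162 eV

Since eV_s = KE_max:
V_s = KE_max/e = 1.9162 V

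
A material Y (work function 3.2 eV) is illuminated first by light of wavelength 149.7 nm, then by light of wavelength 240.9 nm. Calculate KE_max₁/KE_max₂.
2.6107

Using Einstein's equation: KE_max = hc/λ - φ

For λ₁ = 149.7 nm:
E₁ = hc/λ₁ = 8.2822 eV
KE₁ = E₁ - φ = 8.2822 - 3.2 = 5.0822 eV

For λ₂ = 240.9 nm:
E₂ = hc/λ₂ = 5.1467 eV
KE₂ = E₂ - φ = 5.1467 - 3.2 = 1.9467 eV

Ratio: KE₁/KE₂ = 5.0822/1.9467 = 2.6107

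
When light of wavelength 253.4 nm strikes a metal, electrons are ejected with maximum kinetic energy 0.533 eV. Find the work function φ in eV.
4.36 eV

From Einstein's photoelectric equation: KE_max = hf - φ = hc/λ - φ

Rearranging for φ:
φ = hc/λ - KE_max

Calculate photon energy:
E_photon = hc/λ = 4.8928 eV

Therefore:
φ = 4.8928 - 0.533 = 4.36 eV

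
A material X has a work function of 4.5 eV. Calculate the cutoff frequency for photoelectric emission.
1.0881e+15 Hz

The threshold frequency is when the photon energy equals the work function:
hf₀ = φ

Solving for f₀:
f₀ = φ/h = (4.5 eV × 1.602×10⁻¹⁹ J/eV) / (6.626×10⁻³⁴ J·s)
f₀ = 1.0881e+15 Hz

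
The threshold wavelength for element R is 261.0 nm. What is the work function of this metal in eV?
4.75 eV

At the threshold wavelength, photon energy equals work function:
φ = hc/λ₀

Calculating:
φ = (6.626×10⁻³⁴ J·s)(3×10⁸ m/s) / (261.0×10⁻⁹ m)
φ = 4.75 eV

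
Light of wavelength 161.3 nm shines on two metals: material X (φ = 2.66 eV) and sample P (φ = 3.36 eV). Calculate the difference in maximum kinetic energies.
0.7000 eV

Using KE_max = hc/λ - φ for each metal:

Photon energy: E = hc/λ = 7.6866 eV

For material X (φ₁ = 2.66 eV):
KE₁ = E - φ₁ = 7.6866 - 2.66 = 5.0266 eV

For sample P (φ₂ = 3.36 eV):
KE₂ = E - φ₂ = 7.6866 - 3.36 = 4.3266 eV

Difference:
ΔKE = KE₁ - KE₂ = 5.0266 - 4.3266 = 0.7000 eV

Note: The difference equals the difference in work functions: 3.36 - 2.66 = 0.70 eV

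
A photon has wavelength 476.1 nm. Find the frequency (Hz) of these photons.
6.2968e+14 Hz

Using the wave equation: c = fλ

Solving for frequency:
f = c/λ = (3×10⁸ m/s) / (476.1×10⁻⁹ m)
f = 6.2968e+14 Hz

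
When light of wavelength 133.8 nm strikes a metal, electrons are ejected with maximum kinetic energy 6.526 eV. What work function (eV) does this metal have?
2.74 eV

From Einstein's photoelectric equation: KE_max = hf - φ = hc/λ - φ

Rearranging for φ:
φ = hc/λ - KE_max

Calculate photon energy:
E_photon = hc/λ = 9.2664 eV

Therefore:
φ = 9.2664 - 6.526 = 2.74 eV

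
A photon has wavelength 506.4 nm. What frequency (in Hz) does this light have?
5.9201e+14 Hz

Using the wave equation: c = fλ

Solving for frequency:
f = c/λ = (3×10⁸ m/s) / (506.4×10⁻⁹ m)
f = 5.9201e+14 Hz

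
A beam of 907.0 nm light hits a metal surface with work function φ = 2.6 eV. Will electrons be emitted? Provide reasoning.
No

For photoemission, the photon energy must exceed the work function.

Photon energy: E = hc/λ = 1.3670 eV
Work function: φ = 2.6 eV

Since E_photon (1.3670 eV) < φ (2.6 eV), photoemission will NOT occur.
The threshold wavelength is λ₀ = hc/φ = 476.9 nm.
Since 907.0 nm > 476.9 nm, the photons lack sufficient energy.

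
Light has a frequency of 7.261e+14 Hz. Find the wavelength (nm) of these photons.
412.88 nm

Using the wave equation: c = fλ

Solving for wavelength:
λ = c/f = (3×10⁸ m/s) / (7.261e+14 Hz)
λ = 412.88 nm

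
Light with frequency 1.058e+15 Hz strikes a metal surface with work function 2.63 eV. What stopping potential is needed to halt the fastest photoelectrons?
1.7455 V

The stopping potential V_s satisfies: eV_s = KE_max

First, find KE_max using Einstein's equation:
E_photon = hf = (6.626×10⁻³⁴ J·s)(1.058e+15 Hz) = 4.3755 eV
KE_max = E_photon - φ = 4.3755 - 2.63 = 1.7455 eV

Since eV_s = KE_max:
V_s = KE_max/e = 1.7455 V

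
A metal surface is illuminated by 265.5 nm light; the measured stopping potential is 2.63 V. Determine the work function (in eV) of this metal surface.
2.04 eV

The stopping potential gives the maximum kinetic energy: KE_max = eV_s = 2.63 eV

From Einstein's photoelectric equation: KE_max = hc/λ - φ
Rearranging: φ = hc/λ - KE_max

Calculate photon energy:
E_photon = hc/λ = (6.626×10⁻³⁴ J·s)(3×10⁸ m/s) / (265.5×10⁻⁹ m) = 4.6698 eV

Therefore:
φ = 4.6698 - 2.63 = 2.04 eV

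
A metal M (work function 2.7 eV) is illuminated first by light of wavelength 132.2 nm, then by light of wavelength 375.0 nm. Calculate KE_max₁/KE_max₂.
11.0162

Using Einstein's equation: KE_max = hc/λ - φ

For λ₁ = 132.2 nm:
E₁ = hc/λ₁ = 9.3785 eV
KE₁ = E₁ - φ = 9.3785 - 2.7 = 6.6785 eV

For λ₂ = 375.0 nm:
E₂ = hc/λ₂ = 3.3062 eV
KE₂ = E₂ - φ = 3.3062 - 2.7 = 0.6062 eV

Ratio: KE₁/KE₂ = 6.6785/0.6062 = 11.0162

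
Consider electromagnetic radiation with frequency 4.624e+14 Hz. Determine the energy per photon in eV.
1.9123 eV

Using E = hf:

E = hf = (6.626×10⁻³⁴ J·s)(4.624e+14 Hz)
E = 1.9123 eV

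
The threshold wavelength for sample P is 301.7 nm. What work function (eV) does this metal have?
4.11 eV

At the threshold wavelength, photon energy equals work function:
φ = hc/λ₀

Calculating:
φ = (6.626×10⁻³⁴ J·s)(3×10⁸ m/s) / (301.7×10⁻⁹ m)
φ = 4.11 eV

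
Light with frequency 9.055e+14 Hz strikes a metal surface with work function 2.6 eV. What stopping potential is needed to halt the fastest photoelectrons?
1.1448 V

The stopping potential V_s satisfies: eV_s = KE_max

First, find KE_max using Einstein's equation:
E_photon = hf = (6.626×10⁻³⁴ J·s)(9.055e+14 Hz) = 3.7448 eV
KE_max = E_photon - φ = 3.7448 - 2.6 = 1.1448 eV

Since eV_s = KE_max:
V_s = KE_max/e = 1.1448 V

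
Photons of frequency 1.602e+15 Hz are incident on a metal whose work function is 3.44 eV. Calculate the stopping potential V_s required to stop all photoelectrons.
3.1853 V

The stopping potential V_s satisfies: eV_s = KE_max

First, find KE_max using Einstein's equation:
E_photon = hf = (6.626×10⁻³⁴ J·s)(1.602e+15 Hz) = 6.6253 eV
KE_max = E_photon - φ = 6.6253 - 3.44 = 3.1853 eV

Since eV_s = KE_max:
V_s = KE_max/e = 3.1853 V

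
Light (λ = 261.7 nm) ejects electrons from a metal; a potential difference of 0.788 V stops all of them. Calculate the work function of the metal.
3.95 eV

The stopping potential gives the maximum kinetic energy: KE_max = eV_s = 0.788 eV

From Einstein's photoelectric equation: KE_max = hc/λ - φ
Rearranging: φ = hc/λ - KE_max

Calculate photon energy:
E_photon = hc/λ = (6.626×10⁻³⁴ J·s)(3×10⁸ m/s) / (261.7×10⁻⁹ m) = 4.7376 eV

Therefore:
φ = 4.7376 - 0.788 = 3.95 eV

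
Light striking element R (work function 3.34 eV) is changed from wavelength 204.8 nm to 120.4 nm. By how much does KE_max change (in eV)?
4.2438 eV

Using Einstein's equation: KE_max = hc/λ - φ

For λ₁ = 204.8 nm:
KE₁ = hc/λ₁ - φ = 6.0539 - 3.34 = 2.7139 eV

For λ₂ = 120.4 nm:
KE₂ = hc/λ₂ - φ = 10.2977 - 3.34 = 6.9577 eV

Change in KE:
ΔKE = KE₂ - KE₁ = 6.9577 - 2.7139 = 4.2438 eV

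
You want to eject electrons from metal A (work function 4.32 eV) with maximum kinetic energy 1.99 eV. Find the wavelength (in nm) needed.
196.49 nm

From Einstein's equation: KE_max = hc/λ - φ

Rearranging for λ:
hc/λ = KE_max + φ
λ = hc/(KE_max + φ)

Required photon energy:
E_photon = KE_max + φ = 1.99 + 4.32 = 6.31 eV

Required wavelength:
λ = hc/E_photon = (6.626×10⁻³⁴)(3×10⁸) / (6.31 × 1.602×10⁻¹⁹)
λ = 196.49 nm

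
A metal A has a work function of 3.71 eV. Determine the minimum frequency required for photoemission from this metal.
8.9707e+14 Hz

The threshold frequency is when the photon energy equals the work function:
hf₀ = φ

Solving for f₀:
f₀ = φ/h = (3.71 eV × 1.602×10⁻¹⁹ J/eV) / (6.626×10⁻³⁴ J·s)
f₀ = 8.9707e+14 Hz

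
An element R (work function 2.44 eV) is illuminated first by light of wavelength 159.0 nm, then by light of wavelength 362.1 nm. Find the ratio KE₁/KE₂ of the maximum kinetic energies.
5.4447

Using Einstein's equation: KE_max = hc/λ - φ

For λ₁ = 159.0 nm:
E₁ = hc/λ₁ = 7.7977 eV
KE₁ = E₁ - φ = 7.7977 - 2.44 = 5.3577 eV

For λ₂ = 362.1 nm:
E₂ = hc/λ₂ = 3.4240 eV
KE₂ = E₂ - φ = 3.4240 - 2.44 = 0.9840 eV

Ratio: KE₁/KE₂ = 5.3577/0.9840 = 5.4447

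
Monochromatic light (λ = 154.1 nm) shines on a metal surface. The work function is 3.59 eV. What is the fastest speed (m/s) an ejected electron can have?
1.2519e+06 m/s

First, find the maximum kinetic energy:
E_photon = hc/λ = 8.0457 eV
KE_max = E_photon - φ = 8.0457 - 3.59 = 4.4557 eV

Convert to Joules: KE_max = 4.4557 × 1.602×10⁻¹⁹ J = 7.1388e-19 J

Then use KE = ½mv² to find velocity:
v = √(2·KE/m) = √(2 × 7.1388e-19 J / 9.109e-31 kg)
v = 1.2519e+06 m/s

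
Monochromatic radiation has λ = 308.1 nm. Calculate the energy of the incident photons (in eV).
4.0242 eV

Using E = hf = hc/λ:

E = hc/λ = (6.626×10⁻³⁴ J·s)(3×10⁸ m/s) / (308.1×10⁻⁹ m)
E = 4.0242 eV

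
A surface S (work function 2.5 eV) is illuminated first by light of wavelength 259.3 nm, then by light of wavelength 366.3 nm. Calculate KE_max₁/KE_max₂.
2.5786

Using Einstein's equation: KE_max = hc/λ - φ

For λ₁ = 259.3 nm:
E₁ = hc/λ₁ = 4.7815 eV
KE₁ = E₁ - φ = 4.7815 - 2.5 = 2.2815 eV

For λ₂ = 366.3 nm:
E₂ = hc/λ₂ = 3.3848 eV
KE₂ = E₂ - φ = 3.3848 - 2.5 = 0.8848 eV

Ratio: KE₁/KE₂ = 2.2815/0.8848 = 2.5786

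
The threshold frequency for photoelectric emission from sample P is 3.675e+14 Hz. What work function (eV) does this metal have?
1.52 eV

At the threshold frequency, photon energy equals work function:
φ = hf₀

Calculating:
φ = (6.626×10⁻³⁴ J·s)(3.675e+14 Hz)
φ = 1.52 eV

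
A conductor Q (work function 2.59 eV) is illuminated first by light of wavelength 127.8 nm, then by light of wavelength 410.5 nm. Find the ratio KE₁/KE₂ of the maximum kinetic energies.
16.5258

Using Einstein's equation: KE_max = hc/λ - φ

For λ₁ = 127.8 nm:
E₁ = hc/λ₁ = 9.7014 eV
KE₁ = E₁ - φ = 9.7014 - 2.59 = 7.1114 eV

For λ₂ = 410.5 nm:
E₂ = hc/λ₂ = 3.0203 eV
KE₂ = E₂ - φ = 3.0203 - 2.59 = 0.4303 eV

Ratio: KE₁/KE₂ = 7.1114/0.4303 = 16.5258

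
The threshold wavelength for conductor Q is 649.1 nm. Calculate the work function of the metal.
1.91 eV

At the threshold wavelength, photon energy equals work function:
φ = hc/λ₀

Calculating:
φ = (6.626×10⁻³⁴ J·s)(3×10⁸ m/s) / (649.1×10⁻⁹ m)
φ = 1.91 eV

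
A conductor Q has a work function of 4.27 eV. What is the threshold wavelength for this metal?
290.36 nm

The threshold wavelength is when the photon energy equals the work function:
hc/λ₀ = φ

Solving for λ₀:
λ₀ = hc/φ = (6.626×10⁻³⁴ J·s)(3×10⁸ m/s) / (4.27 eV × 1.602×10⁻¹⁹ J/eV)
λ₀ = 290.36 nm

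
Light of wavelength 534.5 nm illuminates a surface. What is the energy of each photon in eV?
2.3196 eV

Using E = hf = hc/λ:

E = hc/λ = (6.626×10⁻³⁴ J·s)(3×10⁸ m/s) / (534.5×10⁻⁹ m)
E = 2.3196 eV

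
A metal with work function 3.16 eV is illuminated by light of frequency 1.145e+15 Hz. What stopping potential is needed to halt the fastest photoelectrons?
1.5753 V

The stopping potential V_s satisfies: eV_s = KE_max

First, find KE_max using Einstein's equation:
E_photon = hf = (6.626×10⁻³⁴ J·s)(1.145e+15 Hz) = 4.7353 eV
KE_max = E_photon - φ = 4.7353 - 3.16 = 1.5753 eV

Since eV_s = KE_max:
V_s = KE_max/e = 1.5753 V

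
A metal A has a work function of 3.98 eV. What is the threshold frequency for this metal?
9.6236e+14 Hz

The threshold frequency is when the photon energy equals the work function:
hf₀ = φ

Solving for f₀:
f₀ = φ/h = (3.98 eV × 1.602×10⁻¹⁹ J/eV) / (6.626×10⁻³⁴ J·s)
f₀ = 9.6236e+14 Hz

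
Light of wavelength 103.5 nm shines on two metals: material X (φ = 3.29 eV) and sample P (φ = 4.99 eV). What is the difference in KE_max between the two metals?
1.7000 eV

Using KE_max = hc/λ - φ for each metal:

Photon energy: E = hc/λ = 11.9791 eV

For material X (φ₁ = 3.29 eV):
KE₁ = E - φ₁ = 11.9791 - 3.29 = 8.6891 eV

For sample P (φ₂ = 4.99 eV):
KE₂ = E - φ₂ = 11.9791 - 4.99 = 6.9891 eV

Difference:
ΔKE = KE₁ - KE₂ = 8.6891 - 6.9891 = 1.7000 eV

Note: The difference equals the difference in work functions: 4.99 - 3.29 = 1.70 eV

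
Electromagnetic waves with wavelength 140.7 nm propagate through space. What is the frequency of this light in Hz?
2.1307e+15 Hz

Using the wave equation: c = fλ

Solving for frequency:
f = c/λ = (3×10⁸ m/s) / (140.7×10⁻⁹ m)
f = 2.1307e+15 Hz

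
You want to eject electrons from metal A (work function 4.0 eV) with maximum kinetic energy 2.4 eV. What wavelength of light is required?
193.73 nm

From Einstein's equation: KE_max = hc/λ - φ

Rearranging for λ:
hc/λ = KE_max + φ
λ = hc/(KE_max + φ)

Required photon energy:
E_photon = KE_max + φ = 2.4 + 4.0 = 6.40 eV

Required wavelength:
λ = hc/E_photon = (6.626×10⁻³⁴)(3×10⁸) / (6.40 × 1.602×10⁻¹⁹)
λ = 193.73 nm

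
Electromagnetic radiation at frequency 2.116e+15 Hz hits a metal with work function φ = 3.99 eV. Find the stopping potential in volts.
4.7611 V

The stopping potential V_s satisfies: eV_s = KE_max

First, find KE_max using Einstein's equation:
E_photon = hf = (6.626×10⁻³⁴ J·s)(2.116e+15 Hz) = 8.7511 eV
KE_max = E_photon - φ = 8.7511 - 3.99 = 4.7611 eV

Since eV_s = KE_max:
V_s = KE_max/e = 4.7611 V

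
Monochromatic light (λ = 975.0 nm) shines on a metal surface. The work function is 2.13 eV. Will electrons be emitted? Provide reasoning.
No

For photoemission, the photon energy must exceed the work function.

Photon energy: E = hc/λ = 1.2716 eV
Work function: φ = 2.13 eV

Since E_photon (1.2716 eV) < φ (2.13 eV), photoemission will NOT occur.
The threshold wavelength is λ₀ = hc/φ = 582.1 nm.
Since 975.0 nm > 582.1 nm, the photons lack sufficient energy.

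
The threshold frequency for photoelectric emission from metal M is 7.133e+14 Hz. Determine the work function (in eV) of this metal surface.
2.95 eV

At the threshold frequency, photon energy equals work function:
φ = hf₀

Calculating:
φ = (6.626×10⁻³⁴ J·s)(7.133e+14 Hz)
φ = 2.95 eV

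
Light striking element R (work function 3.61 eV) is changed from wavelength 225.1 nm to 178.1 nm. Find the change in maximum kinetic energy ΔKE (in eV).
1.4535 eV

Using Einstein's equation: KE_max = hc/λ - φ

For λ₁ = 225.1 nm:
KE₁ = hc/λ₁ - φ = 5.5080 - 3.61 = 1.8980 eV

For λ₂ = 178.1 nm:
KE₂ = hc/λ₂ - φ = 6.9615 - 3.61 = 3.3515 eV

Change in KE:
ΔKE = KE₂ - KE₁ = 3.3515 - 1.8980 = 1.4535 eV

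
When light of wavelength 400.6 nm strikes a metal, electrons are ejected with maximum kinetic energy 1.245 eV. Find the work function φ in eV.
1.85 eV

From Einstein's photoelectric equation: KE_max = hf - φ = hc/λ - φ

Rearranging for φ:
φ = hc/λ - KE_max

Calculate photon energy:
E_photon = hc/λ = 3.0950 eV

Therefore:
φ = 3.0950 - 1.245 = 1.85 eV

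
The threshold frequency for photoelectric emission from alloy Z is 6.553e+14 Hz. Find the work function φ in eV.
2.71 eV

At the threshold frequency, photon energy equals work function:
φ = hf₀

Calculating:
φ = (6.626×10⁻³⁴ J·s)(6.553e+14 Hz)
φ = 2.71 eV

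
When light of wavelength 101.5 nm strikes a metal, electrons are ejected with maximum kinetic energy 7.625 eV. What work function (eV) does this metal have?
4.59 eV

From Einstein's photoelectric equation: KE_max = hf - φ = hc/λ - φ

Rearranging for φ:
φ = hc/λ - KE_max

Calculate photon energy:
E_photon = hc/λ = 12.2152 eV

Therefore:
φ = 12.2152 - 7.625 = 4.59 eV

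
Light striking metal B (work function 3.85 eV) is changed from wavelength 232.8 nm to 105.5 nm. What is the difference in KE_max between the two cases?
6.4263 eV

Using Einstein's equation: KE_max = hc/λ - φ

For λ₁ = 232.8 nm:
KE₁ = hc/λ₁ - φ = 5.3258 - 3.85 = 1.4758 eV

For λ₂ = 105.5 nm:
KE₂ = hc/λ₂ - φ = 11.7521 - 3.85 = 7.9021 eV

Change in KE:
ΔKE = KE₂ - KE₁ = 7.9021 - 1.4758 = 6.4263 eV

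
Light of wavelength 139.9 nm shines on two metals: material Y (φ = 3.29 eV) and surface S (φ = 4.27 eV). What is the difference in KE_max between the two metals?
0.9800 eV

Using KE_max = hc/λ - φ for each metal:

Photon energy: E = hc/λ = 8.8623 eV

For material Y (φ₁ = 3.29 eV):
KE₁ = E - φ₁ = 8.8623 - 3.29 = 5.5723 eV

For surface S (φ₂ = 4.27 eV):
KE₂ = E - φ₂ = 8.8623 - 4.27 = 4.5923 eV

Difference:
ΔKE = KE₁ - KE₂ = 5.5723 - 4.5923 = 0.9800 eV

Note: The difference equals the difference in work functions: 4.27 - 3.29 = 0.98 eV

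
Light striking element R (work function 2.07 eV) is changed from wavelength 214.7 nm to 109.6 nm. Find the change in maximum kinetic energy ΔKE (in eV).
5.5377 eV

Using Einstein's equation: KE_max = hc/λ - φ

For λ₁ = 214.7 nm:
KE₁ = hc/λ₁ - φ = 5.7748 - 2.07 = 3.7048 eV

For λ₂ = 109.6 nm:
KE₂ = hc/λ₂ - φ = 11.3124 - 2.07 = 9.2424 eV

Change in KE:
ΔKE = KE₂ - KE₁ = 9.2424 - 3.7048 = 5.5377 eV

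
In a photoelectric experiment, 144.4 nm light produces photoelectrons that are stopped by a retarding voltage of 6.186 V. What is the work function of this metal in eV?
2.40 eV

The stopping potential gives the maximum kinetic energy: KE_max = eV_s = 6.186 eV

From Einstein's photoelectric equation: KE_max = hc/λ - φ
Rearranging: φ = hc/λ - KE_max

Calculate photon energy:
E_photon = hc/λ = (6.626×10⁻³⁴ J·s)(3×10⁸ m/s) / (144.4×10⁻⁹ m) = 8.5862 eV

Therefore:
φ = 8.5862 - 6.186 = 2.40 eV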